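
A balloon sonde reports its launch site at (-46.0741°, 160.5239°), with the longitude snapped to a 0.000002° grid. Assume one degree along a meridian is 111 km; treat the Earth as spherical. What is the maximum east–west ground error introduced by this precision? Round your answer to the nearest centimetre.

With a 0.000002° grid the true value lies within half a step, ±0.000002°/2 = ±1e-06°, of the stored one.
Parallels shrink by cos φ, so at 46.0741° a degree of longitude is 111000 × 0.6937 ≈ 77003.7 m.
Maximum E–W displacement: 1e-06 × 77003.7 = 0.0770037 m.
That is 0.0770037 m = 7.7004 cm.

8 centimetres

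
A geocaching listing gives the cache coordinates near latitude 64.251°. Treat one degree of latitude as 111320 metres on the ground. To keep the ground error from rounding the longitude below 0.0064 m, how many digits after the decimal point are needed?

At 64.251° one degree of longitude covers 111320 × cos 64.251° ≈ 111320 × 0.4344 ≈ 48360.7 m.
Rounding to N decimal places gives at most 0.5 × 10⁻ᴺ degrees of error, i.e. 0.5 × 10⁻ᴺ × 48360.7 m.
Setting 24180.3 × 10⁻ᴺ ≤ 0.0064 gives 10ᴺ ≥ 3.778e+06, i.e. N ≥ 6.58.
At 6 places the error can reach 0.0242 m, but 7 places keeps it to 0.00242 m.

7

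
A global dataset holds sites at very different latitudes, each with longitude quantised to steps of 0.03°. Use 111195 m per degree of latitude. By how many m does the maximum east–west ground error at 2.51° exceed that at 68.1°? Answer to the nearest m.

With a 0.03° grid the true value lies within half a step, ±0.03°/2 = ±0.015°, of the stored one.
At 2.51°: 0.015° × 111195 × cos 2.51° = 0.015 × 111195 × 0.9990 ≈ 1666.3 m.
Error at 68.1° = 0.015° × 111195 × cos 68.1° ≈ 1667.9 × 0.3730 = 622.12 m.
Difference: 1666.3 − 622.12 = 1044.2 m.

1044 m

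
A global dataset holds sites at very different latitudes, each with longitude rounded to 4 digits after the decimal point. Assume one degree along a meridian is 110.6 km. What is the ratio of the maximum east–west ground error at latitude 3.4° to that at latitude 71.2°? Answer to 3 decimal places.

Rounding to 4 decimal places leaves the longitude within ±5e-05° of the true value.
Error at 3.4° = 5e-05° × 110600 × cos 3.4° ≈ 5.53 × 0.9982 = 5.5203 m.
At 71.2°: 5e-05° × 110600 × cos 71.2° = 5e-05 × 110600 × 0.3223 ≈ 1.7821 m.
Ratio: 5.5203 / 1.7821 = cos 3.4° / cos 71.2° ≈ 3.0976.

3.098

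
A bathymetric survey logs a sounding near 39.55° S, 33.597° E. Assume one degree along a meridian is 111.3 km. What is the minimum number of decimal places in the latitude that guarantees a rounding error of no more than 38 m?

One degree of latitude covers 111300 m.
Rounding to N decimal places gives at most 0.5 × 10⁻ᴺ degrees of error, i.e. 0.5 × 10⁻ᴺ × 111300 m.
Need 0.5 × 111300 × 10⁻ᴺ ≤ 38 → 10⁻ᴺ ≤ 6.828e-04, so N ≥ 3.17.
So 4 decimal places suffice (5.57 m); 3 would allow up to 55.6 m.

4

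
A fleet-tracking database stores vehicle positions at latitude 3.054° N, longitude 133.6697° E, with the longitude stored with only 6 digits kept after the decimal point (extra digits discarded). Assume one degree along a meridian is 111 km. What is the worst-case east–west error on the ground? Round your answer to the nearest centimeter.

Truncating at 6 decimal places can drop up to a full unit in the last place, so the longitude may be off by as much as 1e-06°.
Parallels shrink by cos φ, so at 3.054° a degree of longitude is 111000 × 0.9986 ≈ 110842 m.
East–west error: 1e-06° × 110842 m/° ≈ 0.110842 m.
That is 0.110842 m = 11.084 cm.

11 centimeters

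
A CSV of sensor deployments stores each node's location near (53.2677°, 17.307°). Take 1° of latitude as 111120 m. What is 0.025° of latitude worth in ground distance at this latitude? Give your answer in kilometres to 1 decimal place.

0.025° × 111120 m/° = 2778 m.
That is 2778 m = 2.778 km.

2.8 kilometres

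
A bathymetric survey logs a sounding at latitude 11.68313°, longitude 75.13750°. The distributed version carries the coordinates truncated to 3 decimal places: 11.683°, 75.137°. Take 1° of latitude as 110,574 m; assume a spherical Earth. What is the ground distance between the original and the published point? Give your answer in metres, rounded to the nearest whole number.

The latitude changed by +0.00013° and the longitude by +0.00050°.
N–S: 0.00013° × 110574 m/° = 14.3746 m.
East–west at this latitude: 0.00050° × 110574 × cos 11.683° ≈ 0.00050 × 108283 = 54.1416 m.
Hypotenuse of the two orthogonal shifts: √(14.3746² + 54.1416²) = 56.0174 m.

56 metres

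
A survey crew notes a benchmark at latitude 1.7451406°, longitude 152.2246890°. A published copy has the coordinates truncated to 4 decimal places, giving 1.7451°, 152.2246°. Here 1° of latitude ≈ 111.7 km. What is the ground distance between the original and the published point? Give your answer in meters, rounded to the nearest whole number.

Δlat = 1.7451406 − 1.7451 = +0.0000406°; Δlon = 152.2246890 − 152.2246 = +0.0000890°.
N–S: 0.0000406° × 111700 m/° = 4.53502 m.
East–west at this latitude: 0.0000890° × 111700 × cos 1.7451° ≈ 0.0000890 × 111648 = 9.93669 m.
Combined displacement = (4.53502² + 9.93669²)^½ ≈ 10.9226 m.

11 meters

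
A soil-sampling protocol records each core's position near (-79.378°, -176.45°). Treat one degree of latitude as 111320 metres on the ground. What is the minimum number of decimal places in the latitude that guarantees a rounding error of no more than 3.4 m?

5 decimal places

One degree of latitude covers 111320 m.
With N decimal places the half-ulp bound is 0.5·10⁻ᴺ°, or 0.5·10⁻ᴺ × 111320 m on the ground.
Setting 55660 × 10⁻ᴺ ≤ 3.4 gives 10ᴺ ≥ 1.637e+04, i.e. N ≥ 4.21.
So 5 decimal places suffice (0.557 m); 4 would allow up to 5.57 m.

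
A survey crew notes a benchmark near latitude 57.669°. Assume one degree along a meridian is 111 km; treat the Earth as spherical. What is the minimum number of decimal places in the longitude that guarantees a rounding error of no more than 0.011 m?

At 57.669° one degree of longitude covers 111000 × cos 57.669° ≈ 111000 × 0.5348 ≈ 59363.9 m.
Rounding to N decimal places gives at most 0.5 × 10⁻ᴺ degrees of error, i.e. 0.5 × 10⁻ᴺ × 59363.9 m.
Need 0.5 × 59363.9 × 10⁻ᴺ ≤ 0.011 → 10⁻ᴺ ≤ 3.706e-07, so N ≥ 6.43.
At 6 places the error can reach 0.0297 m, but 7 places keeps it to 0.00297 m.

7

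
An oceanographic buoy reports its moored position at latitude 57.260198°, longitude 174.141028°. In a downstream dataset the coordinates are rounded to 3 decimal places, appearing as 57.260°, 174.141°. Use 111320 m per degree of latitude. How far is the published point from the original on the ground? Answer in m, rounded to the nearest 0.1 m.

The latitude changed by +0.000198° and the longitude by +0.000028°.
N–S: 0.000198° × 111320 m/° = 22.0414 m.
E–W at 57.26°: 0.000028° × 111320 × cos 57.26° = 0.000028 × 111320 × 0.5408 ≈ 1.68574 m.
Distance: √(22.0414² + 1.68574²) ≈ 22.1057 m.

22.1 m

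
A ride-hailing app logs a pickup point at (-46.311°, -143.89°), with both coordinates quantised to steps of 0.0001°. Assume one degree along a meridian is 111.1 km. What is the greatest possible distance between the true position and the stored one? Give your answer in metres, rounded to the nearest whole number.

7 metres

With a 0.0001° grid the true value lies within half a step, ±0.0001°/2 = ±5e-05°, of the stored one.
N–S: 5e-05° × 111100 m/° = 5.555 m.
Longitude error → 5e-05 × 111100 × cos 46.311° = 5e-05 × 111100 × 0.6907 ≈ 3.83708 m.
Combining orthogonally: (5.555² + 3.83708²)^½ ≈ 6.75139 m.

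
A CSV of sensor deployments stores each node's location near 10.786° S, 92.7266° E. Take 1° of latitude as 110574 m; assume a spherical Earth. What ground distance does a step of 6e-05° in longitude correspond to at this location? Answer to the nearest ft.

21 ft

One degree of longitude here spans 110574 × cos 10.786° = 110574 × 0.9823 ≈ 108620 m; 6e-05° of that is 6.51723 m.
In feet: 6.51723 m ÷ 0.3048 ≈ 21.382 ft.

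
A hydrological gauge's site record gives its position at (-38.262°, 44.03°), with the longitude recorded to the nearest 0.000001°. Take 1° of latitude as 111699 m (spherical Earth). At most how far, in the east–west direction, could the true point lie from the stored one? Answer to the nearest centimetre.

4 centimetres

Rounding to 6 decimal places leaves the longitude within ±5e-07° of the true value.
One degree of longitude at 38.262° is 111699 × cos 38.262° ≈ 111699 × 0.7852 = 87704.6 m.
Maximum E–W displacement: 5e-07 × 87704.6 = 0.0438523 m.
That is 0.0438523 m = 4.3852 cm.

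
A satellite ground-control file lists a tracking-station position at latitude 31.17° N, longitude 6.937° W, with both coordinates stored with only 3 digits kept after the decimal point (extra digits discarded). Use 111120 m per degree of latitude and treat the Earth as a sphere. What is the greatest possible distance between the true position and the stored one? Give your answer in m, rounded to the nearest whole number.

Truncating at 3 decimal places can drop up to a full unit in the last place, so each coordinate may be off by as much as 0.001°.
North–south component: 0.001° × 111120 = 111.12 m.
E–W at 31.17°: 0.001° × 111120 × cos 31.17° = 0.001 × 111120 × 0.8556 ≈ 95.0782 m.
Worst case both components are at the extreme and orthogonal: √(111.12² + 95.0782²) ≈ 146.245 m.

146 m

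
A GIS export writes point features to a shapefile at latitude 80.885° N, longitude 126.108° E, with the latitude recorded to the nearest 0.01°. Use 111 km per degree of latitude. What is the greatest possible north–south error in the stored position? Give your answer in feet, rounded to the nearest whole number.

Rounding to 2 decimal places leaves the latitude within ±0.005° of the true value.
North–south distance: 0.005° × 111000 m/° = 555 m.
Converting: 555 m × 3.2808 ft/m ≈ 1820.9 ft.

1821 feet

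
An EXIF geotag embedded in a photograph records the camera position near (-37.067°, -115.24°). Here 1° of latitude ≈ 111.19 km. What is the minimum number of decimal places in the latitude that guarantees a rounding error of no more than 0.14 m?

One degree of latitude covers 111190 m.
With N decimal places the half-ulp bound is 0.5·10⁻ᴺ°, or 0.5·10⁻ᴺ × 111190 m on the ground.
Need 0.5 × 111190 × 10⁻ᴺ ≤ 0.14 → 10⁻ᴺ ≤ 2.518e-06, so N ≥ 5.60.
So 6 decimal places suffice (0.0556 m); 5 would allow up to 0.556 m.

6 decimal places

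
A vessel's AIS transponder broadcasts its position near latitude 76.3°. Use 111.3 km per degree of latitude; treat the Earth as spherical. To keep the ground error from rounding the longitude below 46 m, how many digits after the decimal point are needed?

3

At 76.3° one degree of longitude covers 111300 × cos 76.3° ≈ 111300 × 0.2368 ≈ 26360.1 m.
N decimal places → at most half a unit in the last place, 0.5 × 10⁻ᴺ° = 26360.1/2 × 10⁻ᴺ m.
Need 0.5 × 26360.1 × 10⁻ᴺ ≤ 46 → 10⁻ᴺ ≤ 3.490e-03, so N ≥ 2.46.
N = 2 would give 132 m (too coarse); N = 3 gives 13.2 m ≤ 46 m.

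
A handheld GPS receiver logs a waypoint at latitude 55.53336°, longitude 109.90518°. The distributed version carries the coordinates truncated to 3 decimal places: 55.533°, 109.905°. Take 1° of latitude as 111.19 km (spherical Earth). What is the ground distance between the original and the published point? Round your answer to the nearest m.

42 m

Δlat = 55.53336 − 55.533 = +0.00036°; Δlon = 109.90518 − 109.905 = +0.00018°.
N–S: 0.00036° × 111190 m/° = 40.0284 m.
East–west at this latitude: 0.00018° × 111190 × cos 55.533° ≈ 0.00018 × 62925.9 = 11.3267 m.
Hypotenuse of the two orthogonal shifts: √(40.0284² + 11.3267²) = 41.6001 m.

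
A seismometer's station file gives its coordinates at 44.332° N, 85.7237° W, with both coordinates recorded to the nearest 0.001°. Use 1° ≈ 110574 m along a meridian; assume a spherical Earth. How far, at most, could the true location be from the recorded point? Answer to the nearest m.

68 m

Rounding to 3 decimal places leaves each coordinate within ±0.0005° of the true value.
N–S: 0.0005° × 110574 m/° = 55.287 m.
Longitude error → 0.0005 × 110574 × cos 44.332° = 0.0005 × 110574 × 0.7153 ≈ 39.5469 m.
The two errors are perpendicular, so the maximum displacement is √(55.287² + 39.5469²) ≈ 67.9751 m.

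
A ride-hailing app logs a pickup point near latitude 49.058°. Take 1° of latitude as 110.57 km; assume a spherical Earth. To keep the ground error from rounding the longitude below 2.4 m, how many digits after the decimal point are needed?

At 49.058° one degree of longitude covers 110570 × cos 49.058° ≈ 110570 × 0.6553 ≈ 72455.9 m.
Rounding to N decimal places gives at most 0.5 × 10⁻ᴺ degrees of error, i.e. 0.5 × 10⁻ᴺ × 72455.9 m.
Setting 36228 × 10⁻ᴺ ≤ 2.4 gives 10ᴺ ≥ 1.509e+04, i.e. N ≥ 4.18.
So 5 decimal places suffice (0.362 m); 4 would allow up to 3.62 m.

5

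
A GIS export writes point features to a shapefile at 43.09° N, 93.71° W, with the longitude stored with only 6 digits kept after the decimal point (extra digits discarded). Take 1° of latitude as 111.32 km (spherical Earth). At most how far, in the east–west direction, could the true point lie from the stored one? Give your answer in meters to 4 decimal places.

Truncating at 6 decimal places can drop up to a full unit in the last place, so the longitude may be off by as much as 1e-06°.
One degree of longitude at 43.09° is 111320 × cos 43.09° ≈ 111320 × 0.7303 = 81294.9 m.
So at most 1e-06° × 81294.9 ≈ 0.0812949 m east–west.

0.0813 meters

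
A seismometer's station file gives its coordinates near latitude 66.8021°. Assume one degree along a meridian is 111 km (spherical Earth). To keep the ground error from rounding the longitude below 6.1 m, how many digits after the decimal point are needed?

4

At 66.8021° one degree of longitude covers 111000 × cos 66.8021° ≈ 111000 × 0.3939 ≈ 43723.8 m.
Rounding to N decimal places gives at most 0.5 × 10⁻ᴺ degrees of error, i.e. 0.5 × 10⁻ᴺ × 43723.8 m.
Need 0.5 × 43723.8 × 10⁻ᴺ ≤ 6.1 → 10⁻ᴺ ≤ 2.790e-04, so N ≥ 3.55.
N = 3 would give 21.9 m (too coarse); N = 4 gives 2.19 m ≤ 6.1 m.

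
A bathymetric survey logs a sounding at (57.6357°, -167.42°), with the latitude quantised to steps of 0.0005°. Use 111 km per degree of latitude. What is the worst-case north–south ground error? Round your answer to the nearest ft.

With a 0.0005° grid the true value lies within half a step, ±0.0005°/2 = ±0.00025°, of the stored one.
So the N–S error is at most 0.00025 × 111000 = 27.75 m.
Converting: 27.75 m × 3.2808 ft/m ≈ 91.043 ft.

91 ft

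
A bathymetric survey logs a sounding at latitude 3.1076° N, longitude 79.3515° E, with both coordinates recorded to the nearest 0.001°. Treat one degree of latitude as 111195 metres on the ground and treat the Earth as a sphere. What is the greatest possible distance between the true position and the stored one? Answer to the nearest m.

79 m

Rounding to 3 decimal places leaves each coordinate within ±0.0005° of the true value.
Latitude error → 0.0005 × 111195 = 55.5975 m along the meridian.
East–west component at 3.1076°: 0.0005° × 111195 × cos 3.1076° ≈ 0.0005 × 111031 ≈ 55.5157 m.
Worst case both components are at the extreme and orthogonal: √(55.5975² + 55.5157²) ≈ 78.5689 m.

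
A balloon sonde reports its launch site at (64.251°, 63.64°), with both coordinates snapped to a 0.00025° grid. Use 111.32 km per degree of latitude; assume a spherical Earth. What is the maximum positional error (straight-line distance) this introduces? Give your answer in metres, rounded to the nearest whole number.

With a 0.00025° grid the true value lies within half a step, ±0.00025°/2 = ±0.000125°, of the stored one.
Latitude error → 0.000125 × 111320 = 13.915 m along the meridian.
East–west component at 64.251°: 0.000125° × 111320 × cos 64.251° ≈ 0.000125 × 48360.7 ≈ 6.04509 m.
Worst case both components are at the extreme and orthogonal: √(13.915² + 6.04509²) ≈ 15.1714 m.

15 metres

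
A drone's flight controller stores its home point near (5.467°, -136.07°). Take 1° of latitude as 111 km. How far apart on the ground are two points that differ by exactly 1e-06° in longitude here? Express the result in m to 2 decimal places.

0.11 m

One degree of longitude here spans 111000 × cos 5.467° = 111000 × 0.9955 ≈ 110495 m; 1e-06° of that is 0.110495 m.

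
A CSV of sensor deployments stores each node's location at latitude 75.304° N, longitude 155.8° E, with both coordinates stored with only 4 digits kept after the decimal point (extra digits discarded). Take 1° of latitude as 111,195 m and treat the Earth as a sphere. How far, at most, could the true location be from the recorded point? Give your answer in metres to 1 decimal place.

Truncating at 4 decimal places can drop up to a full unit in the last place, so each coordinate may be off by as much as 0.0001°.
N–S: 0.0001° × 111195 m/° = 11.1195 m.
East–west component at 75.304°: 0.0001° × 111195 × cos 75.304° ≈ 0.0001 × 28209.1 ≈ 2.82091 m.
Combining orthogonally: (11.1195² + 2.82091²)^½ ≈ 11.4717 m.

11.5 metres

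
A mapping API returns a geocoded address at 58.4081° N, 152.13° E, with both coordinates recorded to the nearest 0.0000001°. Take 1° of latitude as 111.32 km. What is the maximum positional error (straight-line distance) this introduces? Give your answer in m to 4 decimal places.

Rounding to 7 decimal places leaves each coordinate within ±5e-08° of the true value.
North–south component: 5e-08° × 111320 = 0.005566 m.
Longitude error → 5e-08 × 111320 × cos 58.4081° = 5e-08 × 111320 × 0.5239 ≈ 0.00291584 m.
Worst case both components are at the extreme and orthogonal: √(0.005566² + 0.00291584²) ≈ 0.00628351 m.

0.0063 m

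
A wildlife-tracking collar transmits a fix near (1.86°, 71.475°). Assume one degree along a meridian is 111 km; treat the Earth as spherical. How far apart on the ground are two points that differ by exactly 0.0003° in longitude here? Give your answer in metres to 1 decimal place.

One degree of longitude here spans 111000 × cos 1.86° = 111000 × 0.9995 ≈ 110942 m; 0.0003° of that is 33.2825 m.

33.3 metres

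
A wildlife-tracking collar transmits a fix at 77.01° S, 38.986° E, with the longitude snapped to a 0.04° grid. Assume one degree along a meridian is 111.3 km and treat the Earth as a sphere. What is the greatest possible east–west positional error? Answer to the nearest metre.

With a 0.04° grid the true value lies within half a step, ±0.04°/2 = ±0.02°, of the stored one.
One degree of longitude at 77.01° is 111300 × cos 77.01° ≈ 111300 × 0.2248 = 25018.1 m.
East–west error: 0.02° × 25018.1 m/° ≈ 500.362 m.

500 metres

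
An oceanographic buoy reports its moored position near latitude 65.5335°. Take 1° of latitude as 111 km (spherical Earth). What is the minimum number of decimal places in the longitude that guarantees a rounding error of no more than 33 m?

3 decimal places

At 65.5335° one degree of longitude covers 111000 × cos 65.5335° ≈ 111000 × 0.4142 ≈ 45971.9 m.
Rounding to N decimal places gives at most 0.5 × 10⁻ᴺ degrees of error, i.e. 0.5 × 10⁻ᴺ × 45971.9 m.
Need 0.5 × 45971.9 × 10⁻ᴺ ≤ 33 → 10⁻ᴺ ≤ 1.436e-03, so N ≥ 2.84.
N = 2 would give 230 m (too coarse); N = 3 gives 23 m ≤ 33 m.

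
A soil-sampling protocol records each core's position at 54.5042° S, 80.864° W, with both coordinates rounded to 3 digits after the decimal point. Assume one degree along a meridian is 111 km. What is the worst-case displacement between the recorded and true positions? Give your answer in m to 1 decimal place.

Rounding to 3 decimal places leaves each coordinate within ±0.0005° of the true value.
North–south component: 0.0005° × 111000 = 55.5 m.
Longitude error → 0.0005 × 111000 × cos 54.5042° = 0.0005 × 111000 × 0.5806 ≈ 32.2257 m.
Worst case both components are at the extreme and orthogonal: √(55.5² + 32.2257²) ≈ 64.1775 m.

64.2 m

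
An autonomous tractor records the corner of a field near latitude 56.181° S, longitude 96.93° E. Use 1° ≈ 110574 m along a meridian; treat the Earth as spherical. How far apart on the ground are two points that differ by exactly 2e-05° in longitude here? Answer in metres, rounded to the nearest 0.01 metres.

At 56.181° a degree of longitude is 110574 × cos 56.181° ≈ 61542.3 m, so 2e-05° corresponds to 1.23085 m.

1.23 metres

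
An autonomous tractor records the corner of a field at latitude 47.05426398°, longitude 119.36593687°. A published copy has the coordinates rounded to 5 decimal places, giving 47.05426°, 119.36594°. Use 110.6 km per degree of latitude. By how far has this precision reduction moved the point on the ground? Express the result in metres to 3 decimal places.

0.499 metres

Δlat = 47.05426398 − 47.05426 = +0.00000398°; Δlon = 119.36593687 − 119.36594 = -0.00000313°.
North–south shift: 0.00000398 × 110600 = 0.440188 m.
East–west at this latitude: -0.00000313° × 110600 × cos 47.0543° ≈ -0.00000313 × 75352.4 = -0.235853 m.
Combined displacement = (0.440188² + 0.235853²)^½ ≈ 0.499392 m.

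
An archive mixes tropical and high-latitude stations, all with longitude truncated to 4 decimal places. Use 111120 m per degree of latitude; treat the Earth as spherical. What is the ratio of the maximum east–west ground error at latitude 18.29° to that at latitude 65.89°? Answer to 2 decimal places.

2.32

Truncating at 4 decimal places can drop up to a full unit in the last place, so the longitude may be off by as much as 0.0001°.
At 18.29°: 0.0001° × 111120 × cos 18.29° = 0.0001 × 111120 × 0.9495 ≈ 10.551 m.
At 65.89°: 0.0001° × 111120 × cos 65.89° = 0.0001 × 111120 × 0.4085 ≈ 4.5391 m.
The ratio reduces to cos 18.29° / cos 65.89° = 0.9495/0.4085 ≈ 2.3244.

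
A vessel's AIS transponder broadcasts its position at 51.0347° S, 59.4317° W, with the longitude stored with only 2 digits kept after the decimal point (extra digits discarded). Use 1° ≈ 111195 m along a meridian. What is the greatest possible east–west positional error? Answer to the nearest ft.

Truncating at 2 decimal places can drop up to a full unit in the last place, so the longitude may be off by as much as 0.01°.
One degree of longitude at 51.0347° is 111195 × cos 51.0347° ≈ 111195 × 0.6288 = 69924.9 m.
East–west error: 0.01° × 69924.9 m/° ≈ 699.249 m.
In feet: 699.249 m ÷ 0.3048 ≈ 2294.1 ft.

2294 ft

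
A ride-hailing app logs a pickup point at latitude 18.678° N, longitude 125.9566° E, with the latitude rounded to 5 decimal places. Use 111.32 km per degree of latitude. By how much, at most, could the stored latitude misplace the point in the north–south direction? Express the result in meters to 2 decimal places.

0.56 meters

Rounding to 5 decimal places leaves the latitude within ±5e-06° of the true value.
So the N–S error is at most 5e-06 × 111320 = 0.5566 m.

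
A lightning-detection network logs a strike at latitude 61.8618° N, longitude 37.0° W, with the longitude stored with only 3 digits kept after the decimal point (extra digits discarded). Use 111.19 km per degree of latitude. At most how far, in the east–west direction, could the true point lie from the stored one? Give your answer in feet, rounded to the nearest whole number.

172 feet

Truncating at 3 decimal places can drop up to a full unit in the last place, so the longitude may be off by as much as 0.001°.
Parallels shrink by cos φ, so at 61.8618° a degree of longitude is 111190 × 0.4716 ≈ 52437.2 m.
So at most 0.001° × 52437.2 ≈ 52.4372 m east–west.
Converting: 52.4372 m × 3.2808 ft/m ≈ 172.04 ft.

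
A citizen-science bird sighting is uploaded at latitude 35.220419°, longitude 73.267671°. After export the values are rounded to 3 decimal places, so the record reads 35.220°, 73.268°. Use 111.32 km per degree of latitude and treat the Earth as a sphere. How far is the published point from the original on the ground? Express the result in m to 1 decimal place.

55.4 m

The latitude changed by +0.000419° and the longitude by -0.000329°.
N–S: 0.000419° × 111320 m/° = 46.6431 m.
East–west at this latitude: -0.000329° × 111320 × cos 35.22° ≈ -0.000329 × 90942.2 = -29.92 m.
Combined displacement = (46.6431² + 29.92²)^½ ≈ 55.4146 m.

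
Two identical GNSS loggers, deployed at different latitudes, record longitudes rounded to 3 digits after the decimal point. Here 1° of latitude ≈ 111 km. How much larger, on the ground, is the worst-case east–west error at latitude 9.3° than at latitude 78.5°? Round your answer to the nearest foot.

Rounding to 3 decimal places leaves the longitude within ±0.0005° of the true value.
At 9.3°: 0.0005° × 111000 × cos 9.3° = 0.0005 × 111000 × 0.9869 ≈ 54.77 m.
At 78.5°: 0.0005° × 111000 × cos 78.5° = 0.0005 × 111000 × 0.1994 ≈ 11.065 m.
So the lower-latitude error exceeds the higher by 54.77 − 11.065 = 43.706 m.
Converting: 43.7056 m × 3.2808 ft/m ≈ 143.39 ft.

143 feet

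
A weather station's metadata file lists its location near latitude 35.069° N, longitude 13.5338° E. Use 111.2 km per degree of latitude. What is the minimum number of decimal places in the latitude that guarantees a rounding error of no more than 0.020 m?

One degree of latitude covers 111200 m.
N decimal places → at most half a unit in the last place, 0.5 × 10⁻ᴺ° = 111200/2 × 10⁻ᴺ m.
Need 0.5 × 111200 × 10⁻ᴺ ≤ 0.020 → 10⁻ᴺ ≤ 3.597e-07, so N ≥ 6.44.
At 6 places the error can reach 0.0556 m, but 7 places keeps it to 0.00556 m.

7 decimal places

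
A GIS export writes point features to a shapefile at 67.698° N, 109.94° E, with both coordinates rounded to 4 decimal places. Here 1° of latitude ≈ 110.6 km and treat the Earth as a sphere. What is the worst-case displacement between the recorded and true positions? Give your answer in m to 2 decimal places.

Rounding to 4 decimal places leaves each coordinate within ±5e-05° of the true value.
Latitude error → 5e-05 × 110600 = 5.53 m along the meridian.
E–W at 67.698°: 5e-05° × 110600 × cos 67.698° = 5e-05 × 110600 × 0.3795 ≈ 2.09857 m.
Worst case both components are at the extreme and orthogonal: √(5.53² + 2.09857²) ≈ 5.9148 m.

5.91 m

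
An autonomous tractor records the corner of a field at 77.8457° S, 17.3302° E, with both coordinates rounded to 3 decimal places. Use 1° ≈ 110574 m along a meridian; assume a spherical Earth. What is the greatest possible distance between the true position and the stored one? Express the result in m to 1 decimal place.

Rounding to 3 decimal places leaves each coordinate within ±0.0005° of the true value.
Latitude error → 0.0005 × 110574 = 55.287 m along the meridian.
East–west component at 77.8457°: 0.0005° × 110574 × cos 77.8457° ≈ 0.0005 × 23280.8 ≈ 11.6404 m.
The two errors are perpendicular, so the maximum displacement is √(55.287² + 11.6404²) ≈ 56.4991 m.

56.5 m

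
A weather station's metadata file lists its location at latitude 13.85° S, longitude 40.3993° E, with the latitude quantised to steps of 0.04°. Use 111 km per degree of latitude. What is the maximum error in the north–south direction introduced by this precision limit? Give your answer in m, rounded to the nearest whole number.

With a 0.04° grid the true value lies within half a step, ±0.04°/2 = ±0.02°, of the stored one.
So the N–S error is at most 0.02 × 111000 = 2220 m.

2220 m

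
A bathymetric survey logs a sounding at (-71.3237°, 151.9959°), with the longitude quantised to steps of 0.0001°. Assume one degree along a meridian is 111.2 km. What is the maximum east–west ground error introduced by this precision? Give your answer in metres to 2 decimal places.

1.78 metres

With a 0.0001° grid the true value lies within half a step, ±0.0001°/2 = ±5e-05°, of the stored one.
One degree of longitude at 71.3237° is 111200 × cos 71.3237° ≈ 111200 × 0.3202 = 35608.6 m.
East–west error: 5e-05° × 35608.6 m/° ≈ 1.78043 m.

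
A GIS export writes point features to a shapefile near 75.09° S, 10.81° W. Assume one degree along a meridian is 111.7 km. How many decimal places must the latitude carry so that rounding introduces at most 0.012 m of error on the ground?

7

One degree of latitude covers 111700 m.
Rounding to N decimal places gives at most 0.5 × 10⁻ᴺ degrees of error, i.e. 0.5 × 10⁻ᴺ × 111700 m.
Setting 55850 × 10⁻ᴺ ≤ 0.012 gives 10ᴺ ≥ 4.654e+06, i.e. N ≥ 6.67.
N = 6 would give 0.0558 m (too coarse); N = 7 gives 0.00558 m ≤ 0.012 m.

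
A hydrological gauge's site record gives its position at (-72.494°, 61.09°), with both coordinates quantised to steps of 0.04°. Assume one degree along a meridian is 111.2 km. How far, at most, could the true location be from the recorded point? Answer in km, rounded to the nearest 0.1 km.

With a 0.04° grid the true value lies within half a step, ±0.04°/2 = ±0.02°, of the stored one.
Latitude error → 0.02 × 111200 = 2224 m along the meridian.
E–W at 72.494°: 0.02° × 111200 × cos 72.494° = 0.02 × 111200 × 0.3008 ≈ 668.992 m.
Worst case both components are at the extreme and orthogonal: √(2224² + 668.992²) ≈ 2322.44 m.
That is 2322.44 m = 2.3224 km.

2.3 km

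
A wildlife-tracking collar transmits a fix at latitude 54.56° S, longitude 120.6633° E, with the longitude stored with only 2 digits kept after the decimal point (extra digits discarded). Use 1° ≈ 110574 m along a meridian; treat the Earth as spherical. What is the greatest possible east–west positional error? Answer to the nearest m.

Truncating at 2 decimal places can drop up to a full unit in the last place, so the longitude may be off by as much as 0.01°.
Parallels shrink by cos φ, so at 54.56° a degree of longitude is 110574 × 0.5799 ≈ 64116.3 m.
Maximum E–W displacement: 0.01 × 64116.3 = 641.163 m.

641 m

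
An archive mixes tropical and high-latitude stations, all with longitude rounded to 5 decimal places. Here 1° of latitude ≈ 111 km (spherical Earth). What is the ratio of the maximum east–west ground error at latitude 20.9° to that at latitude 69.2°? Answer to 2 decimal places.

Rounding to 5 decimal places leaves the longitude within ±5e-06° of the true value.
Error at 20.9° = 5e-06° × 111000 × cos 20.9° ≈ 0.555 × 0.9342 = 0.51848 m.
Error at 69.2° = 5e-06° × 111000 × cos 69.2° ≈ 0.555 × 0.3551 = 0.19708 m.
Ratio: 0.51848 / 0.19708 = cos 20.9° / cos 69.2° ≈ 2.6308.

2.63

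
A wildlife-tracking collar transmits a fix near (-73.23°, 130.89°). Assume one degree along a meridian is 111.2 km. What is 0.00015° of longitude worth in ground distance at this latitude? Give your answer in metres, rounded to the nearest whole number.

5 metres

At 73.23° a degree of longitude is 111200 × cos 73.23° ≈ 32084.6 m, so 0.00015° corresponds to 4.81269 m.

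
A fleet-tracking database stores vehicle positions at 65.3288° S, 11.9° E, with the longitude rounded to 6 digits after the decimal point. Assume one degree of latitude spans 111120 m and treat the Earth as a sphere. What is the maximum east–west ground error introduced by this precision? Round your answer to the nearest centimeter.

2 centimeters

Rounding to 6 decimal places leaves the longitude within ±5e-07° of the true value.
Parallels shrink by cos φ, so at 65.3288° a degree of longitude is 111120 × 0.4174 ≈ 46382.6 m.
East–west error: 5e-07° × 46382.6 m/° ≈ 0.0231913 m.
That is 0.0231913 m = 2.3191 cm.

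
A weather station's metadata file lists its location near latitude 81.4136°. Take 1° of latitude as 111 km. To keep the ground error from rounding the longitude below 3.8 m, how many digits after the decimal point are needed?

4

At 81.4136° one degree of longitude covers 111000 × cos 81.4136° ≈ 111000 × 0.1493 ≈ 16572.4 m.
Rounding to N decimal places gives at most 0.5 × 10⁻ᴺ degrees of error, i.e. 0.5 × 10⁻ᴺ × 16572.4 m.
Need 0.5 × 16572.4 × 10⁻ᴺ ≤ 3.8 → 10⁻ᴺ ≤ 4.586e-04, so N ≥ 3.34.
So 4 decimal places suffice (0.829 m); 3 would allow up to 8.29 m.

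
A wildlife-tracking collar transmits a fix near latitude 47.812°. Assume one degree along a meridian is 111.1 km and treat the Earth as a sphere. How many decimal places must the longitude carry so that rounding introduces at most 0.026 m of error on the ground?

At 47.812° one degree of longitude covers 111100 × cos 47.812° ≈ 111100 × 0.6716 ≈ 74610.9 m.
With N decimal places the half-ulp bound is 0.5·10⁻ᴺ°, or 0.5·10⁻ᴺ × 74610.9 m on the ground.
Setting 37305.5 × 10⁻ᴺ ≤ 0.026 gives 10ᴺ ≥ 1.435e+06, i.e. N ≥ 6.16.
So 7 decimal places suffice (0.00373 m); 6 would allow up to 0.0373 m.

7 decimal places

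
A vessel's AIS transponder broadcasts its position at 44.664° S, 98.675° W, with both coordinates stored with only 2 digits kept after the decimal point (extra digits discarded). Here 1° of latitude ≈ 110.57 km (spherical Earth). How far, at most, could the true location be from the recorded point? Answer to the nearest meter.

1357 meters

Truncating at 2 decimal places can drop up to a full unit in the last place, so each coordinate may be off by as much as 0.01°.
Latitude error → 0.01 × 110570 = 1105.7 m along the meridian.
Longitude error → 0.01 × 110570 × cos 44.664° = 0.01 × 110570 × 0.7112 ≈ 786.419 m.
Worst case both components are at the extreme and orthogonal: √(1105.7² + 786.419²) ≈ 1356.84 m.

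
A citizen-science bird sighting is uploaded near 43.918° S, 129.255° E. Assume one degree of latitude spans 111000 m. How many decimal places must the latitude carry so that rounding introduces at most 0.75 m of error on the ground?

One degree of latitude covers 111000 m.
With N decimal places the half-ulp bound is 0.5·10⁻ᴺ°, or 0.5·10⁻ᴺ × 111000 m on the ground.
Setting 55500 × 10⁻ᴺ ≤ 0.75 gives 10ᴺ ≥ 7.4e+04, i.e. N ≥ 4.87.
At 4 places the error can reach 5.55 m, but 5 places keeps it to 0.555 m.

5 decimal places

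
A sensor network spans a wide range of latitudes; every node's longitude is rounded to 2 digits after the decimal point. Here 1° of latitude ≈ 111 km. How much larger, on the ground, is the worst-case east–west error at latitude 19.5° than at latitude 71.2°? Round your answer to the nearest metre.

Rounding to 2 decimal places leaves the longitude within ±0.005° of the true value.
At 19.5°: 0.005° × 111000 × cos 19.5° = 0.005 × 111000 × 0.9426 ≈ 523.17 m.
At 71.2°: 0.005° × 111000 × cos 71.2° = 0.005 × 111000 × 0.3223 ≈ 178.86 m.
So the lower-latitude error exceeds the higher by 523.17 − 178.86 = 344.31 m.

344 metres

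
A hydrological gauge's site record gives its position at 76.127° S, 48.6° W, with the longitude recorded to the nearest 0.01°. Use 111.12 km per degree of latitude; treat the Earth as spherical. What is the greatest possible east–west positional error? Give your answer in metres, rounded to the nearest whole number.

Rounding to 2 decimal places leaves the longitude within ±0.005° of the true value.
Parallels shrink by cos φ, so at 76.127° a degree of longitude is 111120 × 0.2398 ≈ 26643.3 m.
East–west error: 0.005° × 26643.3 m/° ≈ 133.217 m.

133 metres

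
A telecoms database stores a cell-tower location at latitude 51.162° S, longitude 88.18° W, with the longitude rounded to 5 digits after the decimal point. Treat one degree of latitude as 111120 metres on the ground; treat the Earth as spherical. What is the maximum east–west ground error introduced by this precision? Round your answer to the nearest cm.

35 cm

Rounding to 5 decimal places leaves the longitude within ±5e-06° of the true value.
At latitude 51.162° a degree of longitude spans 111120 m × cos 51.162° = 111120 × 0.6271 ≈ 69685.6 m.
East–west error: 5e-06° × 69685.6 m/° ≈ 0.348428 m.
That is 0.348428 m = 34.843 cm.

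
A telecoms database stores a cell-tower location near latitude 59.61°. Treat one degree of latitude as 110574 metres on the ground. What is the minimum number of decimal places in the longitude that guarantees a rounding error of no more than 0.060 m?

6 decimal places

At 59.61° one degree of longitude covers 110574 × cos 59.61° ≈ 110574 × 0.5059 ≈ 55937.5 m.
With N decimal places the half-ulp bound is 0.5·10⁻ᴺ°, or 0.5·10⁻ᴺ × 55937.5 m on the ground.
Setting 27968.8 × 10⁻ᴺ ≤ 0.060 gives 10ᴺ ≥ 4.661e+05, i.e. N ≥ 5.67.
So 6 decimal places suffice (0.028 m); 5 would allow up to 0.28 m.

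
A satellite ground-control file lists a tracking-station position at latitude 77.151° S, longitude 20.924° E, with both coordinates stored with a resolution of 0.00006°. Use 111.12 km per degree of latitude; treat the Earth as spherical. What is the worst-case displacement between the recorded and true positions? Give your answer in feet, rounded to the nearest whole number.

11 feet

With a 0.00006° grid the true value lies within half a step, ±0.00006°/2 = ±3e-05°, of the stored one.
N–S: 3e-05° × 111120 m/° = 3.3336 m.
E–W at 77.151°: 3e-05° × 111120 × cos 77.151° = 3e-05 × 111120 × 0.2224 ≈ 0.741334 m.
Combining orthogonally: (3.3336² + 0.741334²)^½ ≈ 3.41504 m.
Converting: 3.41504 m × 3.2808 ft/m ≈ 11.204 ft.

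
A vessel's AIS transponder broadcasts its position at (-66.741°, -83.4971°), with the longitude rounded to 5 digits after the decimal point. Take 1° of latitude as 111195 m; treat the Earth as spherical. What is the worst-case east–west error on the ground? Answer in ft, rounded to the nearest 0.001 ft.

Rounding to 5 decimal places leaves the longitude within ±5e-06° of the true value.
Parallels shrink by cos φ, so at 66.741° a degree of longitude is 111195 × 0.3949 ≈ 43909.6 m.
So at most 5e-06° × 43909.6 ≈ 0.219548 m east–west.
In feet: 0.219548 m ÷ 0.3048 ≈ 0.7203 ft.

0.720 ft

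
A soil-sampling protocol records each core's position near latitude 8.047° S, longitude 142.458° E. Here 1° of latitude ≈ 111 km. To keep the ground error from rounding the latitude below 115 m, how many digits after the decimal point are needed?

3

One degree of latitude covers 111000 m.
N decimal places → at most half a unit in the last place, 0.5 × 10⁻ᴺ° = 111000/2 × 10⁻ᴺ m.
Setting 55500 × 10⁻ᴺ ≤ 115 gives 10ᴺ ≥ 482.6, i.e. N ≥ 2.68.
So 3 decimal places suffice (55.5 m); 2 would allow up to 555 m.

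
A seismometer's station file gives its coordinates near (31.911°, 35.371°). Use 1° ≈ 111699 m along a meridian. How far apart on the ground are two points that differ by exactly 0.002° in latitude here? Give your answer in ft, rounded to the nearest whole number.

733 ft

0.002° × 111699 m/° = 223.398 m.
Converting: 223.398 m × 3.2808 ft/m ≈ 732.93 ft.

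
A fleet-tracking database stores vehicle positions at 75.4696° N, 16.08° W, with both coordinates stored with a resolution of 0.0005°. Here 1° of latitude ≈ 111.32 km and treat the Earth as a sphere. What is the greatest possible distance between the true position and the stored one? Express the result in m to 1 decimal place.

With a 0.0005° grid the true value lies within half a step, ±0.0005°/2 = ±0.00025°, of the stored one.
North–south component: 0.00025° × 111320 = 27.83 m.
Longitude error → 0.00025 × 111320 × cos 75.4696° = 0.00025 × 111320 × 0.2509 ≈ 6.98237 m.
Combining orthogonally: (27.83² + 6.98237²)^½ ≈ 28.6925 m.

28.7 m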